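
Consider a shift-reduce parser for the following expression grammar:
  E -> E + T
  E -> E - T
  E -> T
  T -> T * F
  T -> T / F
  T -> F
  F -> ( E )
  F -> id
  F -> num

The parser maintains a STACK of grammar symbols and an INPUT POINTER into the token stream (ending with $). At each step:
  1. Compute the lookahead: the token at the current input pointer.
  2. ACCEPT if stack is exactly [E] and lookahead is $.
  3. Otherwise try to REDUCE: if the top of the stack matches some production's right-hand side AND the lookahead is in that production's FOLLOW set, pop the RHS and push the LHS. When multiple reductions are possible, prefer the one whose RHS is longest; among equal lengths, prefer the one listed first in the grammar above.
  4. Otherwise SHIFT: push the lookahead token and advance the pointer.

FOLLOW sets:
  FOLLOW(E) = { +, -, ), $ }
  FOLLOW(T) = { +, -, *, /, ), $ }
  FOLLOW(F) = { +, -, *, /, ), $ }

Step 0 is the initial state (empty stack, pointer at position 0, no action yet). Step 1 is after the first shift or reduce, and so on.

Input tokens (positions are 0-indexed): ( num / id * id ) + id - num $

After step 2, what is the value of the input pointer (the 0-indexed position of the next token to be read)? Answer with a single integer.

Answer: 2

Derivation:
Step 1: shift (. Stack=[(] ptr=1 lookahead=num remaining=[num / id * id ) + id - num $]
Step 2: shift num. Stack=[( num] ptr=2 lookahead=/ remaining=[/ id * id ) + id - num $]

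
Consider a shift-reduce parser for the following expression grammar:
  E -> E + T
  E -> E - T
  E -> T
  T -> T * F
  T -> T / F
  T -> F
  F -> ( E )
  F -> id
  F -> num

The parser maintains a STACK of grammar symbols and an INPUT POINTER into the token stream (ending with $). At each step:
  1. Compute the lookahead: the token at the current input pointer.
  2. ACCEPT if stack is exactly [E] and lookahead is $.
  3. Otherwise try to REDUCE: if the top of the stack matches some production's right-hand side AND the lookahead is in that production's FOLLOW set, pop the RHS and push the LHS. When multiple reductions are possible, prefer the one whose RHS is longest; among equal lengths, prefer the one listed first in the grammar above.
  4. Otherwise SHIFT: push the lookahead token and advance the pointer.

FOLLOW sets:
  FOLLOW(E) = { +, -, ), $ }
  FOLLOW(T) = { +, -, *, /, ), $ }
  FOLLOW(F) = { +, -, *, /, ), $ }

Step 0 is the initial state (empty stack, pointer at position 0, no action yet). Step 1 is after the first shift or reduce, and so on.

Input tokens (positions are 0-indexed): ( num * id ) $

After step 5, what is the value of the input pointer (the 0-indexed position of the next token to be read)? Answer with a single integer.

Answer: 3

Derivation:
Step 1: shift (. Stack=[(] ptr=1 lookahead=num remaining=[num * id ) $]
Step 2: shift num. Stack=[( num] ptr=2 lookahead=* remaining=[* id ) $]
Step 3: reduce F->num. Stack=[( F] ptr=2 lookahead=* remaining=[* id ) $]
Step 4: reduce T->F. Stack=[( T] ptr=2 lookahead=* remaining=[* id ) $]
Step 5: shift *. Stack=[( T *] ptr=3 lookahead=id remaining=[id ) $]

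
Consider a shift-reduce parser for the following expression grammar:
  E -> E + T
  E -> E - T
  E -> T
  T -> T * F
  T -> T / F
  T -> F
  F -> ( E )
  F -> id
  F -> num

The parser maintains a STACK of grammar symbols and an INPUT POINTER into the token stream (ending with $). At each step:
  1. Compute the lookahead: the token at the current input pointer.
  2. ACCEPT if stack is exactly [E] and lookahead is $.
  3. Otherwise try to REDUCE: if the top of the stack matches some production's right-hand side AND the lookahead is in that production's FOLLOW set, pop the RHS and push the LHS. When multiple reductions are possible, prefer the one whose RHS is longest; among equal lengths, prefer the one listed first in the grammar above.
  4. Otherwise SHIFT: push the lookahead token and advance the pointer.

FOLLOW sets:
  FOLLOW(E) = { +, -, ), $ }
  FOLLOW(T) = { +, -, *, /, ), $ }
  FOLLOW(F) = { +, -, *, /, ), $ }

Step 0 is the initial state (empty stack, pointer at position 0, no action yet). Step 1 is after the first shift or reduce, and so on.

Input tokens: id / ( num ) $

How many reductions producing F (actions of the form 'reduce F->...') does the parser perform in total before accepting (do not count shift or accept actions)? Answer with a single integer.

Answer: 3

Derivation:
Step 1: shift id. Stack=[id] ptr=1 lookahead=/ remaining=[/ ( num ) $]
Step 2: reduce F->id. Stack=[F] ptr=1 lookahead=/ remaining=[/ ( num ) $]
Step 3: reduce T->F. Stack=[T] ptr=1 lookahead=/ remaining=[/ ( num ) $]
Step 4: shift /. Stack=[T /] ptr=2 lookahead=( remaining=[( num ) $]
Step 5: shift (. Stack=[T / (] ptr=3 lookahead=num remaining=[num ) $]
Step 6: shift num. Stack=[T / ( num] ptr=4 lookahead=) remaining=[) $]
Step 7: reduce F->num. Stack=[T / ( F] ptr=4 lookahead=) remaining=[) $]
Step 8: reduce T->F. Stack=[T / ( T] ptr=4 lookahead=) remaining=[) $]
Step 9: reduce E->T. Stack=[T / ( E] ptr=4 lookahead=) remaining=[) $]
Step 10: shift ). Stack=[T / ( E )] ptr=5 lookahead=$ remaining=[$]
Step 11: reduce F->( E ). Stack=[T / F] ptr=5 lookahead=$ remaining=[$]
Step 12: reduce T->T / F. Stack=[T] ptr=5 lookahead=$ remaining=[$]
Step 13: reduce E->T. Stack=[E] ptr=5 lookahead=$ remaining=[$]
Step 14: accept. Stack=[E] ptr=5 lookahead=$ remaining=[$]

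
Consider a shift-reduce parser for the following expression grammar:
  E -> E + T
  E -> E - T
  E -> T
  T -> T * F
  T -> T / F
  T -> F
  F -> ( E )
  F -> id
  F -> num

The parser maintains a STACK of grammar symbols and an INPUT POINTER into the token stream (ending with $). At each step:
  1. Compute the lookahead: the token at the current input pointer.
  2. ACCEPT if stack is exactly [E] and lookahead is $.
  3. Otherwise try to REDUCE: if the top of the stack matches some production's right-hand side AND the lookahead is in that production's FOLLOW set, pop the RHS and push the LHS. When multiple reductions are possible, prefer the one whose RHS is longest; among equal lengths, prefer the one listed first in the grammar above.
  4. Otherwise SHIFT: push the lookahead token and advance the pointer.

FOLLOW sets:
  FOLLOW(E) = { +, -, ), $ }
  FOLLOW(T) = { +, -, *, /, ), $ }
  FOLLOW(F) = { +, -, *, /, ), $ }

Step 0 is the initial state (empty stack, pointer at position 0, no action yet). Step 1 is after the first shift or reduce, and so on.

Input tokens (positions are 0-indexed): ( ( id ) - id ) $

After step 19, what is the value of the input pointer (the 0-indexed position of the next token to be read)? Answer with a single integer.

Answer: 7

Derivation:
Step 1: shift (. Stack=[(] ptr=1 lookahead=( remaining=[( id ) - id ) $]
Step 2: shift (. Stack=[( (] ptr=2 lookahead=id remaining=[id ) - id ) $]
Step 3: shift id. Stack=[( ( id] ptr=3 lookahead=) remaining=[) - id ) $]
Step 4: reduce F->id. Stack=[( ( F] ptr=3 lookahead=) remaining=[) - id ) $]
Step 5: reduce T->F. Stack=[( ( T] ptr=3 lookahead=) remaining=[) - id ) $]
Step 6: reduce E->T. Stack=[( ( E] ptr=3 lookahead=) remaining=[) - id ) $]
Step 7: shift ). Stack=[( ( E )] ptr=4 lookahead=- remaining=[- id ) $]
Step 8: reduce F->( E ). Stack=[( F] ptr=4 lookahead=- remaining=[- id ) $]
Step 9: reduce T->F. Stack=[( T] ptr=4 lookahead=- remaining=[- id ) $]
Step 10: reduce E->T. Stack=[( E] ptr=4 lookahead=- remaining=[- id ) $]
Step 11: shift -. Stack=[( E -] ptr=5 lookahead=id remaining=[id ) $]
Step 12: shift id. Stack=[( E - id] ptr=6 lookahead=) remaining=[) $]
Step 13: reduce F->id. Stack=[( E - F] ptr=6 lookahead=) remaining=[) $]
Step 14: reduce T->F. Stack=[( E - T] ptr=6 lookahead=) remaining=[) $]
Step 15: reduce E->E - T. Stack=[( E] ptr=6 lookahead=) remaining=[) $]
Step 16: shift ). Stack=[( E )] ptr=7 lookahead=$ remaining=[$]
Step 17: reduce F->( E ). Stack=[F] ptr=7 lookahead=$ remaining=[$]
Step 18: reduce T->F. Stack=[T] ptr=7 lookahead=$ remaining=[$]
Step 19: reduce E->T. Stack=[E] ptr=7 lookahead=$ remaining=[$]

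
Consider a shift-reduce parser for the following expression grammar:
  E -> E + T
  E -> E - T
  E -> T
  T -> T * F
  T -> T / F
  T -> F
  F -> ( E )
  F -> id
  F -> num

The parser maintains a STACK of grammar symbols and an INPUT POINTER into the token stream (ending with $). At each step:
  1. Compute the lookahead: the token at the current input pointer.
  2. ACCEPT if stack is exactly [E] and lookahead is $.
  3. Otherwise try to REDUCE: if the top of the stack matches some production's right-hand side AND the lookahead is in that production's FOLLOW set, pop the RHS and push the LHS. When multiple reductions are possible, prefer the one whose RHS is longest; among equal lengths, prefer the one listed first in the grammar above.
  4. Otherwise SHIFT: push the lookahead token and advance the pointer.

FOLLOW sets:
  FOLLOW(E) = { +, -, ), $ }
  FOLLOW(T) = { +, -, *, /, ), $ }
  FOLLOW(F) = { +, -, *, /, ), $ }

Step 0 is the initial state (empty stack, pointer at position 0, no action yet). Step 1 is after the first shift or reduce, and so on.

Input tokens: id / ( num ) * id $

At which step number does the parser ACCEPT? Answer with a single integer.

Step 1: shift id. Stack=[id] ptr=1 lookahead=/ remaining=[/ ( num ) * id $]
Step 2: reduce F->id. Stack=[F] ptr=1 lookahead=/ remaining=[/ ( num ) * id $]
Step 3: reduce T->F. Stack=[T] ptr=1 lookahead=/ remaining=[/ ( num ) * id $]
Step 4: shift /. Stack=[T /] ptr=2 lookahead=( remaining=[( num ) * id $]
Step 5: shift (. Stack=[T / (] ptr=3 lookahead=num remaining=[num ) * id $]
Step 6: shift num. Stack=[T / ( num] ptr=4 lookahead=) remaining=[) * id $]
Step 7: reduce F->num. Stack=[T / ( F] ptr=4 lookahead=) remaining=[) * id $]
Step 8: reduce T->F. Stack=[T / ( T] ptr=4 lookahead=) remaining=[) * id $]
Step 9: reduce E->T. Stack=[T / ( E] ptr=4 lookahead=) remaining=[) * id $]
Step 10: shift ). Stack=[T / ( E )] ptr=5 lookahead=* remaining=[* id $]
Step 11: reduce F->( E ). Stack=[T / F] ptr=5 lookahead=* remaining=[* id $]
Step 12: reduce T->T / F. Stack=[T] ptr=5 lookahead=* remaining=[* id $]
Step 13: shift *. Stack=[T *] ptr=6 lookahead=id remaining=[id $]
Step 14: shift id. Stack=[T * id] ptr=7 lookahead=$ remaining=[$]
Step 15: reduce F->id. Stack=[T * F] ptr=7 lookahead=$ remaining=[$]
Step 16: reduce T->T * F. Stack=[T] ptr=7 lookahead=$ remaining=[$]
Step 17: reduce E->T. Stack=[E] ptr=7 lookahead=$ remaining=[$]
Step 18: accept. Stack=[E] ptr=7 lookahead=$ remaining=[$]

Answer: 18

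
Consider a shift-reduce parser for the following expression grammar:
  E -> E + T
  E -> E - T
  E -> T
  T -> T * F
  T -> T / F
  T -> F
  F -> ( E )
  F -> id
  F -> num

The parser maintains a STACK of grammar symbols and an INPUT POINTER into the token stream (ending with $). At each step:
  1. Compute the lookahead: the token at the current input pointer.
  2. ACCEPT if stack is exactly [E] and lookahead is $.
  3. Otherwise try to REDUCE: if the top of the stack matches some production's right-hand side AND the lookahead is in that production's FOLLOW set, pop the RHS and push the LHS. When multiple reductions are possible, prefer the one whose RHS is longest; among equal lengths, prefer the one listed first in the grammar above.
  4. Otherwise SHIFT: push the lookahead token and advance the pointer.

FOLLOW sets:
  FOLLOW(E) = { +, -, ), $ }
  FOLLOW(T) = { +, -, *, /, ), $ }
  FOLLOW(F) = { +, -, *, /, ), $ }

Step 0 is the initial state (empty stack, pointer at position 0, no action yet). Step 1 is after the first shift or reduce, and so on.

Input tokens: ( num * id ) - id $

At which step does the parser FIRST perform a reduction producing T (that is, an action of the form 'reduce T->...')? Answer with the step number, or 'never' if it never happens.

Step 1: shift (. Stack=[(] ptr=1 lookahead=num remaining=[num * id ) - id $]
Step 2: shift num. Stack=[( num] ptr=2 lookahead=* remaining=[* id ) - id $]
Step 3: reduce F->num. Stack=[( F] ptr=2 lookahead=* remaining=[* id ) - id $]
Step 4: reduce T->F. Stack=[( T] ptr=2 lookahead=* remaining=[* id ) - id $]

Answer: 4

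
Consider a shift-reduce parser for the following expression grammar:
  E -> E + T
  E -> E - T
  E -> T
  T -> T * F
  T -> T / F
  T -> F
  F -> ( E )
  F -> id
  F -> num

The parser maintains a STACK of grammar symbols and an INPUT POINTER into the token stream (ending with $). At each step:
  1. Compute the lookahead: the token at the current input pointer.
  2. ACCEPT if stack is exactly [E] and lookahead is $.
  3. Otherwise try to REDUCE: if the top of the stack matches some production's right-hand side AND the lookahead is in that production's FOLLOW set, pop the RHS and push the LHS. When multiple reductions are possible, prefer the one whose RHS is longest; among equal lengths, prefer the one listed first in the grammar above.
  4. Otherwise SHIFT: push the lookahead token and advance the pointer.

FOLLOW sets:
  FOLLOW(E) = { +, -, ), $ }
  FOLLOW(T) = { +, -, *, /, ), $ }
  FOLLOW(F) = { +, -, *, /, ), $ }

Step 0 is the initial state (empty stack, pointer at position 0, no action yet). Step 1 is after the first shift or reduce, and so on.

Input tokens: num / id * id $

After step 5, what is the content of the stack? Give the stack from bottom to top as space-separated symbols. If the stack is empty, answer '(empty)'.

Step 1: shift num. Stack=[num] ptr=1 lookahead=/ remaining=[/ id * id $]
Step 2: reduce F->num. Stack=[F] ptr=1 lookahead=/ remaining=[/ id * id $]
Step 3: reduce T->F. Stack=[T] ptr=1 lookahead=/ remaining=[/ id * id $]
Step 4: shift /. Stack=[T /] ptr=2 lookahead=id remaining=[id * id $]
Step 5: shift id. Stack=[T / id] ptr=3 lookahead=* remaining=[* id $]

Answer: T / id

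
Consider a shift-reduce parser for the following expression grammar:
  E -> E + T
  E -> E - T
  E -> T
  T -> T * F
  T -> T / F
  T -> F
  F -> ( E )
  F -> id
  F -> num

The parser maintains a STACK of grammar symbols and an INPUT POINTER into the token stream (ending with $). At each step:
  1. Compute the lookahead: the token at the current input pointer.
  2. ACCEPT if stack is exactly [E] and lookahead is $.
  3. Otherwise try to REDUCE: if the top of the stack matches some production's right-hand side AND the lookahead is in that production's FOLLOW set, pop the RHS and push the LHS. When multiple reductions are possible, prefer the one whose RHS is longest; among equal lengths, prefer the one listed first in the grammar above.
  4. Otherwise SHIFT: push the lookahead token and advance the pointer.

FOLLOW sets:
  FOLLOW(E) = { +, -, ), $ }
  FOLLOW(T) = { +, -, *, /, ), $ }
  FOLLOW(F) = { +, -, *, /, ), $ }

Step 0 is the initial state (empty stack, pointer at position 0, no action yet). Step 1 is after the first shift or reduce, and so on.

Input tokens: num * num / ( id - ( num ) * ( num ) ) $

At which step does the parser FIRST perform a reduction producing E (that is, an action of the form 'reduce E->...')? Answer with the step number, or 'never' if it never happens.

Answer: 13

Derivation:
Step 1: shift num. Stack=[num] ptr=1 lookahead=* remaining=[* num / ( id - ( num ) * ( num ) ) $]
Step 2: reduce F->num. Stack=[F] ptr=1 lookahead=* remaining=[* num / ( id - ( num ) * ( num ) ) $]
Step 3: reduce T->F. Stack=[T] ptr=1 lookahead=* remaining=[* num / ( id - ( num ) * ( num ) ) $]
Step 4: shift *. Stack=[T *] ptr=2 lookahead=num remaining=[num / ( id - ( num ) * ( num ) ) $]
Step 5: shift num. Stack=[T * num] ptr=3 lookahead=/ remaining=[/ ( id - ( num ) * ( num ) ) $]
Step 6: reduce F->num. Stack=[T * F] ptr=3 lookahead=/ remaining=[/ ( id - ( num ) * ( num ) ) $]
Step 7: reduce T->T * F. Stack=[T] ptr=3 lookahead=/ remaining=[/ ( id - ( num ) * ( num ) ) $]
Step 8: shift /. Stack=[T /] ptr=4 lookahead=( remaining=[( id - ( num ) * ( num ) ) $]
Step 9: shift (. Stack=[T / (] ptr=5 lookahead=id remaining=[id - ( num ) * ( num ) ) $]
Step 10: shift id. Stack=[T / ( id] ptr=6 lookahead=- remaining=[- ( num ) * ( num ) ) $]
Step 11: reduce F->id. Stack=[T / ( F] ptr=6 lookahead=- remaining=[- ( num ) * ( num ) ) $]
Step 12: reduce T->F. Stack=[T / ( T] ptr=6 lookahead=- remaining=[- ( num ) * ( num ) ) $]
Step 13: reduce E->T. Stack=[T / ( E] ptr=6 lookahead=- remaining=[- ( num ) * ( num ) ) $]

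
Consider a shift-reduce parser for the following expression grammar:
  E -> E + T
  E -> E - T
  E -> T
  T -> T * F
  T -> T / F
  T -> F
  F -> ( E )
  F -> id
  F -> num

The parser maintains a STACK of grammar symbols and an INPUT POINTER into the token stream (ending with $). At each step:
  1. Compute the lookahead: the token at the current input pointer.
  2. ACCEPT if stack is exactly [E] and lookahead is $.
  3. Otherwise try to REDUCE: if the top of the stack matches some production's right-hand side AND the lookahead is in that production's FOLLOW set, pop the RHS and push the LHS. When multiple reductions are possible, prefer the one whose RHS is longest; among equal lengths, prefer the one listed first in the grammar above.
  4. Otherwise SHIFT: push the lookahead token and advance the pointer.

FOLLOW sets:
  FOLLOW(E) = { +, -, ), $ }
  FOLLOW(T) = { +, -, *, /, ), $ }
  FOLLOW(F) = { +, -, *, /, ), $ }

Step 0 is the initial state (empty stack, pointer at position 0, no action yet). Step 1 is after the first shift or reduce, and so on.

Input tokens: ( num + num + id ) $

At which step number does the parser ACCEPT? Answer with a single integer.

Step 1: shift (. Stack=[(] ptr=1 lookahead=num remaining=[num + num + id ) $]
Step 2: shift num. Stack=[( num] ptr=2 lookahead=+ remaining=[+ num + id ) $]
Step 3: reduce F->num. Stack=[( F] ptr=2 lookahead=+ remaining=[+ num + id ) $]
Step 4: reduce T->F. Stack=[( T] ptr=2 lookahead=+ remaining=[+ num + id ) $]
Step 5: reduce E->T. Stack=[( E] ptr=2 lookahead=+ remaining=[+ num + id ) $]
Step 6: shift +. Stack=[( E +] ptr=3 lookahead=num remaining=[num + id ) $]
Step 7: shift num. Stack=[( E + num] ptr=4 lookahead=+ remaining=[+ id ) $]
Step 8: reduce F->num. Stack=[( E + F] ptr=4 lookahead=+ remaining=[+ id ) $]
Step 9: reduce T->F. Stack=[( E + T] ptr=4 lookahead=+ remaining=[+ id ) $]
Step 10: reduce E->E + T. Stack=[( E] ptr=4 lookahead=+ remaining=[+ id ) $]
Step 11: shift +. Stack=[( E +] ptr=5 lookahead=id remaining=[id ) $]
Step 12: shift id. Stack=[( E + id] ptr=6 lookahead=) remaining=[) $]
Step 13: reduce F->id. Stack=[( E + F] ptr=6 lookahead=) remaining=[) $]
Step 14: reduce T->F. Stack=[( E + T] ptr=6 lookahead=) remaining=[) $]
Step 15: reduce E->E + T. Stack=[( E] ptr=6 lookahead=) remaining=[) $]
Step 16: shift ). Stack=[( E )] ptr=7 lookahead=$ remaining=[$]
Step 17: reduce F->( E ). Stack=[F] ptr=7 lookahead=$ remaining=[$]
Step 18: reduce T->F. Stack=[T] ptr=7 lookahead=$ remaining=[$]
Step 19: reduce E->T. Stack=[E] ptr=7 lookahead=$ remaining=[$]
Step 20: accept. Stack=[E] ptr=7 lookahead=$ remaining=[$]

Answer: 20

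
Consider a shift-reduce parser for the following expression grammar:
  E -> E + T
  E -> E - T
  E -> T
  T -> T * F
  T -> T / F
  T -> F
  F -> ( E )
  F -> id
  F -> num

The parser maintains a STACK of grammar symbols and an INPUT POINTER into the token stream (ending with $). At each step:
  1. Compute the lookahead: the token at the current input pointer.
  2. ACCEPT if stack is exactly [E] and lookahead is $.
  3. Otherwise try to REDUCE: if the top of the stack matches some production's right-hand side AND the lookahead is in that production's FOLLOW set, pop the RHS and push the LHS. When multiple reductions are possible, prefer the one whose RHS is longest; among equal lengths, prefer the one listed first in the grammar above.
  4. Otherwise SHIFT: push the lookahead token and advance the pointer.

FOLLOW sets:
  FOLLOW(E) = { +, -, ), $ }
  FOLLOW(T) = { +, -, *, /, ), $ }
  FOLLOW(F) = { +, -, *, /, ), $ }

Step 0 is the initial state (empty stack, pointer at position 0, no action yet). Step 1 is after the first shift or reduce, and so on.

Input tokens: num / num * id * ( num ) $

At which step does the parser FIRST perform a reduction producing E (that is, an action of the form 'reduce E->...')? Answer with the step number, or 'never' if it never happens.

Step 1: shift num. Stack=[num] ptr=1 lookahead=/ remaining=[/ num * id * ( num ) $]
Step 2: reduce F->num. Stack=[F] ptr=1 lookahead=/ remaining=[/ num * id * ( num ) $]
Step 3: reduce T->F. Stack=[T] ptr=1 lookahead=/ remaining=[/ num * id * ( num ) $]
Step 4: shift /. Stack=[T /] ptr=2 lookahead=num remaining=[num * id * ( num ) $]
Step 5: shift num. Stack=[T / num] ptr=3 lookahead=* remaining=[* id * ( num ) $]
Step 6: reduce F->num. Stack=[T / F] ptr=3 lookahead=* remaining=[* id * ( num ) $]
Step 7: reduce T->T / F. Stack=[T] ptr=3 lookahead=* remaining=[* id * ( num ) $]
Step 8: shift *. Stack=[T *] ptr=4 lookahead=id remaining=[id * ( num ) $]
Step 9: shift id. Stack=[T * id] ptr=5 lookahead=* remaining=[* ( num ) $]
Step 10: reduce F->id. Stack=[T * F] ptr=5 lookahead=* remaining=[* ( num ) $]
Step 11: reduce T->T * F. Stack=[T] ptr=5 lookahead=* remaining=[* ( num ) $]
Step 12: shift *. Stack=[T *] ptr=6 lookahead=( remaining=[( num ) $]
Step 13: shift (. Stack=[T * (] ptr=7 lookahead=num remaining=[num ) $]
Step 14: shift num. Stack=[T * ( num] ptr=8 lookahead=) remaining=[) $]
Step 15: reduce F->num. Stack=[T * ( F] ptr=8 lookahead=) remaining=[) $]
Step 16: reduce T->F. Stack=[T * ( T] ptr=8 lookahead=) remaining=[) $]
Step 17: reduce E->T. Stack=[T * ( E] ptr=8 lookahead=) remaining=[) $]

Answer: 17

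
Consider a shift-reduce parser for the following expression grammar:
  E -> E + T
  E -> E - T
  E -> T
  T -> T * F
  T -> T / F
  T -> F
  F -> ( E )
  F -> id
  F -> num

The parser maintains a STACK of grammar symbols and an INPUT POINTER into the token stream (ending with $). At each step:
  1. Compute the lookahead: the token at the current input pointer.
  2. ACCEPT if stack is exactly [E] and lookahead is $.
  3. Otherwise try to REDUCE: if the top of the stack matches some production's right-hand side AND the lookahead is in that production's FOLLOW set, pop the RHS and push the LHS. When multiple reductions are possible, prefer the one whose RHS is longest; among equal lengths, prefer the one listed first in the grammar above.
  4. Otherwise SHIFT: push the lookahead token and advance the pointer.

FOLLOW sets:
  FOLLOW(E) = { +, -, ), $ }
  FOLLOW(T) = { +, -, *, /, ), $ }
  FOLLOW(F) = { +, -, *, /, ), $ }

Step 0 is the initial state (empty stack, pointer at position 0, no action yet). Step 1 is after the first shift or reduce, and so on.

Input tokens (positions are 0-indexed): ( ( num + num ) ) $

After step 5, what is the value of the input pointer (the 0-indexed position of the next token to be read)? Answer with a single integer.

Step 1: shift (. Stack=[(] ptr=1 lookahead=( remaining=[( num + num ) ) $]
Step 2: shift (. Stack=[( (] ptr=2 lookahead=num remaining=[num + num ) ) $]
Step 3: shift num. Stack=[( ( num] ptr=3 lookahead=+ remaining=[+ num ) ) $]
Step 4: reduce F->num. Stack=[( ( F] ptr=3 lookahead=+ remaining=[+ num ) ) $]
Step 5: reduce T->F. Stack=[( ( T] ptr=3 lookahead=+ remaining=[+ num ) ) $]

Answer: 3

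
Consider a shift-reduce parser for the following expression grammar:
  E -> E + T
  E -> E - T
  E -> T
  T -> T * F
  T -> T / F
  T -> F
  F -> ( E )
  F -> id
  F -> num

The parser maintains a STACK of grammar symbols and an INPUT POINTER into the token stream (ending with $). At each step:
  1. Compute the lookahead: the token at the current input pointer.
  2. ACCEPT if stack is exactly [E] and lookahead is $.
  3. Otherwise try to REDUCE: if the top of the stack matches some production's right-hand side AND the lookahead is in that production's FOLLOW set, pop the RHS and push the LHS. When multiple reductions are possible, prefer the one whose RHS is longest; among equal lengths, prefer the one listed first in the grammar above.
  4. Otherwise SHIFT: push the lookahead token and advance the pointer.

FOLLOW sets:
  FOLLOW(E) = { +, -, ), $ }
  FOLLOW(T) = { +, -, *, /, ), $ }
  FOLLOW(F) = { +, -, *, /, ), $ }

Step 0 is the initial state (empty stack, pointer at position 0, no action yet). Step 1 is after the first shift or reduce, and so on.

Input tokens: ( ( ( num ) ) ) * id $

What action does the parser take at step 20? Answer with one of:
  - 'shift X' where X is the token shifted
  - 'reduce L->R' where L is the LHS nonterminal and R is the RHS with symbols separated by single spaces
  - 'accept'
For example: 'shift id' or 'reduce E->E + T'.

Step 1: shift (. Stack=[(] ptr=1 lookahead=( remaining=[( ( num ) ) ) * id $]
Step 2: shift (. Stack=[( (] ptr=2 lookahead=( remaining=[( num ) ) ) * id $]
Step 3: shift (. Stack=[( ( (] ptr=3 lookahead=num remaining=[num ) ) ) * id $]
Step 4: shift num. Stack=[( ( ( num] ptr=4 lookahead=) remaining=[) ) ) * id $]
Step 5: reduce F->num. Stack=[( ( ( F] ptr=4 lookahead=) remaining=[) ) ) * id $]
Step 6: reduce T->F. Stack=[( ( ( T] ptr=4 lookahead=) remaining=[) ) ) * id $]
Step 7: reduce E->T. Stack=[( ( ( E] ptr=4 lookahead=) remaining=[) ) ) * id $]
Step 8: shift ). Stack=[( ( ( E )] ptr=5 lookahead=) remaining=[) ) * id $]
Step 9: reduce F->( E ). Stack=[( ( F] ptr=5 lookahead=) remaining=[) ) * id $]
Step 10: reduce T->F. Stack=[( ( T] ptr=5 lookahead=) remaining=[) ) * id $]
Step 11: reduce E->T. Stack=[( ( E] ptr=5 lookahead=) remaining=[) ) * id $]
Step 12: shift ). Stack=[( ( E )] ptr=6 lookahead=) remaining=[) * id $]
Step 13: reduce F->( E ). Stack=[( F] ptr=6 lookahead=) remaining=[) * id $]
Step 14: reduce T->F. Stack=[( T] ptr=6 lookahead=) remaining=[) * id $]
Step 15: reduce E->T. Stack=[( E] ptr=6 lookahead=) remaining=[) * id $]
Step 16: shift ). Stack=[( E )] ptr=7 lookahead=* remaining=[* id $]
Step 17: reduce F->( E ). Stack=[F] ptr=7 lookahead=* remaining=[* id $]
Step 18: reduce T->F. Stack=[T] ptr=7 lookahead=* remaining=[* id $]
Step 19: shift *. Stack=[T *] ptr=8 lookahead=id remaining=[id $]
Step 20: shift id. Stack=[T * id] ptr=9 lookahead=$ remaining=[$]

Answer: shift id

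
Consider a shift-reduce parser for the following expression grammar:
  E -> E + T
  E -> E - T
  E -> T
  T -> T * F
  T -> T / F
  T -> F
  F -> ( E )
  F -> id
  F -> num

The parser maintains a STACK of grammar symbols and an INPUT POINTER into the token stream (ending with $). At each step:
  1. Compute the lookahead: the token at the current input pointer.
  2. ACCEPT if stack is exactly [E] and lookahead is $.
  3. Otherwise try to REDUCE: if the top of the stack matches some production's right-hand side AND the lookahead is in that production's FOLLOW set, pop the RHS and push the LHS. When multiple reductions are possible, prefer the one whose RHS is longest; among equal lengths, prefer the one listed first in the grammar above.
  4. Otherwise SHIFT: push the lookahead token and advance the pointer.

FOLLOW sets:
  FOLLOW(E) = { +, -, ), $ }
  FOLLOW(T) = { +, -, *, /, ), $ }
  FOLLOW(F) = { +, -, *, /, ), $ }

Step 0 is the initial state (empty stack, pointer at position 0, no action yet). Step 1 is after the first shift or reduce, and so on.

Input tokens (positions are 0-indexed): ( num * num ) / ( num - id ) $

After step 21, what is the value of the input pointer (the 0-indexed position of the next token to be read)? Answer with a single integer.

Step 1: shift (. Stack=[(] ptr=1 lookahead=num remaining=[num * num ) / ( num - id ) $]
Step 2: shift num. Stack=[( num] ptr=2 lookahead=* remaining=[* num ) / ( num - id ) $]
Step 3: reduce F->num. Stack=[( F] ptr=2 lookahead=* remaining=[* num ) / ( num - id ) $]
Step 4: reduce T->F. Stack=[( T] ptr=2 lookahead=* remaining=[* num ) / ( num - id ) $]
Step 5: shift *. Stack=[( T *] ptr=3 lookahead=num remaining=[num ) / ( num - id ) $]
Step 6: shift num. Stack=[( T * num] ptr=4 lookahead=) remaining=[) / ( num - id ) $]
Step 7: reduce F->num. Stack=[( T * F] ptr=4 lookahead=) remaining=[) / ( num - id ) $]
Step 8: reduce T->T * F. Stack=[( T] ptr=4 lookahead=) remaining=[) / ( num - id ) $]
Step 9: reduce E->T. Stack=[( E] ptr=4 lookahead=) remaining=[) / ( num - id ) $]
Step 10: shift ). Stack=[( E )] ptr=5 lookahead=/ remaining=[/ ( num - id ) $]
Step 11: reduce F->( E ). Stack=[F] ptr=5 lookahead=/ remaining=[/ ( num - id ) $]
Step 12: reduce T->F. Stack=[T] ptr=5 lookahead=/ remaining=[/ ( num - id ) $]
Step 13: shift /. Stack=[T /] ptr=6 lookahead=( remaining=[( num - id ) $]
Step 14: shift (. Stack=[T / (] ptr=7 lookahead=num remaining=[num - id ) $]
Step 15: shift num. Stack=[T / ( num] ptr=8 lookahead=- remaining=[- id ) $]
Step 16: reduce F->num. Stack=[T / ( F] ptr=8 lookahead=- remaining=[- id ) $]
Step 17: reduce T->F. Stack=[T / ( T] ptr=8 lookahead=- remaining=[- id ) $]
Step 18: reduce E->T. Stack=[T / ( E] ptr=8 lookahead=- remaining=[- id ) $]
Step 19: shift -. Stack=[T / ( E -] ptr=9 lookahead=id remaining=[id ) $]
Step 20: shift id. Stack=[T / ( E - id] ptr=10 lookahead=) remaining=[) $]
Step 21: reduce F->id. Stack=[T / ( E - F] ptr=10 lookahead=) remaining=[) $]

Answer: 10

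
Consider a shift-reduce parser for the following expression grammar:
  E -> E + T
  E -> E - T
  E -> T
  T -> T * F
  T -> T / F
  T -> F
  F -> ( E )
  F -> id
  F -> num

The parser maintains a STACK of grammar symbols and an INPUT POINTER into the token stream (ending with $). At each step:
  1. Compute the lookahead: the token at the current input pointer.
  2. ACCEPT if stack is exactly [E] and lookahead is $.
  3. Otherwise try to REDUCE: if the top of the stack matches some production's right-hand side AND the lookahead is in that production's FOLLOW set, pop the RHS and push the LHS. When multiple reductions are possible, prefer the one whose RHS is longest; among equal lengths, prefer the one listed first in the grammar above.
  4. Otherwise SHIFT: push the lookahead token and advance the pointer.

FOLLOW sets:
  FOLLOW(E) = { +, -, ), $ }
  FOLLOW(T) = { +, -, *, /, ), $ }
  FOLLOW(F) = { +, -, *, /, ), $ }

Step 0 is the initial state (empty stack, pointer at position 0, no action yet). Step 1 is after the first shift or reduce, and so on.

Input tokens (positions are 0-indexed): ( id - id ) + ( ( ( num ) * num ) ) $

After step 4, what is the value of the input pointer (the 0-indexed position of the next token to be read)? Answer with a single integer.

Step 1: shift (. Stack=[(] ptr=1 lookahead=id remaining=[id - id ) + ( ( ( num ) * num ) ) $]
Step 2: shift id. Stack=[( id] ptr=2 lookahead=- remaining=[- id ) + ( ( ( num ) * num ) ) $]
Step 3: reduce F->id. Stack=[( F] ptr=2 lookahead=- remaining=[- id ) + ( ( ( num ) * num ) ) $]
Step 4: reduce T->F. Stack=[( T] ptr=2 lookahead=- remaining=[- id ) + ( ( ( num ) * num ) ) $]

Answer: 2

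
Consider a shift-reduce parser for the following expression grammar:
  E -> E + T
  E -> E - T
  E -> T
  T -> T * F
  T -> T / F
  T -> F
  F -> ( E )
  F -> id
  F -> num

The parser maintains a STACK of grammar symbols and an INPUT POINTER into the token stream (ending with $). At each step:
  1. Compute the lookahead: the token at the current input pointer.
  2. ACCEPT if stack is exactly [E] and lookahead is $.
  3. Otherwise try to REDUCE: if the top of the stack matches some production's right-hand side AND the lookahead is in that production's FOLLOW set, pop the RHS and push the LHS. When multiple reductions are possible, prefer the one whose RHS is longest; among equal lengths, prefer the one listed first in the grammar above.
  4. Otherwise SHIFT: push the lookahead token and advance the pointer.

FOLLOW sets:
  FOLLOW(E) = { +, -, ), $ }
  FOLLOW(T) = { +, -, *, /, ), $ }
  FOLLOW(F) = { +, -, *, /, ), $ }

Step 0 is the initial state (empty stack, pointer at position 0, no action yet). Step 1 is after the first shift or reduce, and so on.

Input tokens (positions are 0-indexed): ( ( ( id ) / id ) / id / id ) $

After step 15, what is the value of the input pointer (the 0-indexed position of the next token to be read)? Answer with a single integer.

Step 1: shift (. Stack=[(] ptr=1 lookahead=( remaining=[( ( id ) / id ) / id / id ) $]
Step 2: shift (. Stack=[( (] ptr=2 lookahead=( remaining=[( id ) / id ) / id / id ) $]
Step 3: shift (. Stack=[( ( (] ptr=3 lookahead=id remaining=[id ) / id ) / id / id ) $]
Step 4: shift id. Stack=[( ( ( id] ptr=4 lookahead=) remaining=[) / id ) / id / id ) $]
Step 5: reduce F->id. Stack=[( ( ( F] ptr=4 lookahead=) remaining=[) / id ) / id / id ) $]
Step 6: reduce T->F. Stack=[( ( ( T] ptr=4 lookahead=) remaining=[) / id ) / id / id ) $]
Step 7: reduce E->T. Stack=[( ( ( E] ptr=4 lookahead=) remaining=[) / id ) / id / id ) $]
Step 8: shift ). Stack=[( ( ( E )] ptr=5 lookahead=/ remaining=[/ id ) / id / id ) $]
Step 9: reduce F->( E ). Stack=[( ( F] ptr=5 lookahead=/ remaining=[/ id ) / id / id ) $]
Step 10: reduce T->F. Stack=[( ( T] ptr=5 lookahead=/ remaining=[/ id ) / id / id ) $]
Step 11: shift /. Stack=[( ( T /] ptr=6 lookahead=id remaining=[id ) / id / id ) $]
Step 12: shift id. Stack=[( ( T / id] ptr=7 lookahead=) remaining=[) / id / id ) $]
Step 13: reduce F->id. Stack=[( ( T / F] ptr=7 lookahead=) remaining=[) / id / id ) $]
Step 14: reduce T->T / F. Stack=[( ( T] ptr=7 lookahead=) remaining=[) / id / id ) $]
Step 15: reduce E->T. Stack=[( ( E] ptr=7 lookahead=) remaining=[) / id / id ) $]

Answer: 7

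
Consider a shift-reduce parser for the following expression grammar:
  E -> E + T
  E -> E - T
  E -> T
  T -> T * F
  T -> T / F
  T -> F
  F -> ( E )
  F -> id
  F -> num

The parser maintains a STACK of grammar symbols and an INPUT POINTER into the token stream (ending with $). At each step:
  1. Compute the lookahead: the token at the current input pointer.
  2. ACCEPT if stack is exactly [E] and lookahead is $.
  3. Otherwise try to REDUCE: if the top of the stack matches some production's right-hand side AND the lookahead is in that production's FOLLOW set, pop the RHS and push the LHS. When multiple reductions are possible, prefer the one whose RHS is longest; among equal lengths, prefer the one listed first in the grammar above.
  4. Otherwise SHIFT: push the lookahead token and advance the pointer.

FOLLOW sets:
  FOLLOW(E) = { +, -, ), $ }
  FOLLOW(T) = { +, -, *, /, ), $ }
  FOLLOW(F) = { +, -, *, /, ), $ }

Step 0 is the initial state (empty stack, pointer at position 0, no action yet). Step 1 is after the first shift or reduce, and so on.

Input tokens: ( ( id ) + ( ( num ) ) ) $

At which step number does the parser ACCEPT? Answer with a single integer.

Step 1: shift (. Stack=[(] ptr=1 lookahead=( remaining=[( id ) + ( ( num ) ) ) $]
Step 2: shift (. Stack=[( (] ptr=2 lookahead=id remaining=[id ) + ( ( num ) ) ) $]
Step 3: shift id. Stack=[( ( id] ptr=3 lookahead=) remaining=[) + ( ( num ) ) ) $]
Step 4: reduce F->id. Stack=[( ( F] ptr=3 lookahead=) remaining=[) + ( ( num ) ) ) $]
Step 5: reduce T->F. Stack=[( ( T] ptr=3 lookahead=) remaining=[) + ( ( num ) ) ) $]
Step 6: reduce E->T. Stack=[( ( E] ptr=3 lookahead=) remaining=[) + ( ( num ) ) ) $]
Step 7: shift ). Stack=[( ( E )] ptr=4 lookahead=+ remaining=[+ ( ( num ) ) ) $]
Step 8: reduce F->( E ). Stack=[( F] ptr=4 lookahead=+ remaining=[+ ( ( num ) ) ) $]
Step 9: reduce T->F. Stack=[( T] ptr=4 lookahead=+ remaining=[+ ( ( num ) ) ) $]
Step 10: reduce E->T. Stack=[( E] ptr=4 lookahead=+ remaining=[+ ( ( num ) ) ) $]
Step 11: shift +. Stack=[( E +] ptr=5 lookahead=( remaining=[( ( num ) ) ) $]
Step 12: shift (. Stack=[( E + (] ptr=6 lookahead=( remaining=[( num ) ) ) $]
Step 13: shift (. Stack=[( E + ( (] ptr=7 lookahead=num remaining=[num ) ) ) $]
Step 14: shift num. Stack=[( E + ( ( num] ptr=8 lookahead=) remaining=[) ) ) $]
Step 15: reduce F->num. Stack=[( E + ( ( F] ptr=8 lookahead=) remaining=[) ) ) $]
Step 16: reduce T->F. Stack=[( E + ( ( T] ptr=8 lookahead=) remaining=[) ) ) $]
Step 17: reduce E->T. Stack=[( E + ( ( E] ptr=8 lookahead=) remaining=[) ) ) $]
Step 18: shift ). Stack=[( E + ( ( E )] ptr=9 lookahead=) remaining=[) ) $]
Step 19: reduce F->( E ). Stack=[( E + ( F] ptr=9 lookahead=) remaining=[) ) $]
Step 20: reduce T->F. Stack=[( E + ( T] ptr=9 lookahead=) remaining=[) ) $]
Step 21: reduce E->T. Stack=[( E + ( E] ptr=9 lookahead=) remaining=[) ) $]
Step 22: shift ). Stack=[( E + ( E )] ptr=10 lookahead=) remaining=[) $]
Step 23: reduce F->( E ). Stack=[( E + F] ptr=10 lookahead=) remaining=[) $]
Step 24: reduce T->F. Stack=[( E + T] ptr=10 lookahead=) remaining=[) $]
Step 25: reduce E->E + T. Stack=[( E] ptr=10 lookahead=) remaining=[) $]
Step 26: shift ). Stack=[( E )] ptr=11 lookahead=$ remaining=[$]
Step 27: reduce F->( E ). Stack=[F] ptr=11 lookahead=$ remaining=[$]
Step 28: reduce T->F. Stack=[T] ptr=11 lookahead=$ remaining=[$]
Step 29: reduce E->T. Stack=[E] ptr=11 lookahead=$ remaining=[$]
Step 30: accept. Stack=[E] ptr=11 lookahead=$ remaining=[$]

Answer: 30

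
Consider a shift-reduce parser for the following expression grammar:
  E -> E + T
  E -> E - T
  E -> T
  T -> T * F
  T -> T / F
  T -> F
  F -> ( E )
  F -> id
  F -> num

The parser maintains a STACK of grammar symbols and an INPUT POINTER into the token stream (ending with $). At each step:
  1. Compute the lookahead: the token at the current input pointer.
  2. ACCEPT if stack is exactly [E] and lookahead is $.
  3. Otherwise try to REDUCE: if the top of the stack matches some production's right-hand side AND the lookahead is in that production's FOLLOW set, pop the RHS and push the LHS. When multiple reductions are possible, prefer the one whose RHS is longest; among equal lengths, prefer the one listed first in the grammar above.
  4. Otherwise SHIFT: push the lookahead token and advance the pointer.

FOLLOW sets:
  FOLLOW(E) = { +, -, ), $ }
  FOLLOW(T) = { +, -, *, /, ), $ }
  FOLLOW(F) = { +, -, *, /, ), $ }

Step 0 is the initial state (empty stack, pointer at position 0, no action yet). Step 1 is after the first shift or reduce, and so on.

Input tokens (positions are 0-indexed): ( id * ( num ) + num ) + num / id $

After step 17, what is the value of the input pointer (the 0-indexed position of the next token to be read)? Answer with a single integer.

Answer: 8

Derivation:
Step 1: shift (. Stack=[(] ptr=1 lookahead=id remaining=[id * ( num ) + num ) + num / id $]
Step 2: shift id. Stack=[( id] ptr=2 lookahead=* remaining=[* ( num ) + num ) + num / id $]
Step 3: reduce F->id. Stack=[( F] ptr=2 lookahead=* remaining=[* ( num ) + num ) + num / id $]
Step 4: reduce T->F. Stack=[( T] ptr=2 lookahead=* remaining=[* ( num ) + num ) + num / id $]
Step 5: shift *. Stack=[( T *] ptr=3 lookahead=( remaining=[( num ) + num ) + num / id $]
Step 6: shift (. Stack=[( T * (] ptr=4 lookahead=num remaining=[num ) + num ) + num / id $]
Step 7: shift num. Stack=[( T * ( num] ptr=5 lookahead=) remaining=[) + num ) + num / id $]
Step 8: reduce F->num. Stack=[( T * ( F] ptr=5 lookahead=) remaining=[) + num ) + num / id $]
Step 9: reduce T->F. Stack=[( T * ( T] ptr=5 lookahead=) remaining=[) + num ) + num / id $]
Step 10: reduce E->T. Stack=[( T * ( E] ptr=5 lookahead=) remaining=[) + num ) + num / id $]
Step 11: shift ). Stack=[( T * ( E )] ptr=6 lookahead=+ remaining=[+ num ) + num / id $]
Step 12: reduce F->( E ). Stack=[( T * F] ptr=6 lookahead=+ remaining=[+ num ) + num / id $]
Step 13: reduce T->T * F. Stack=[( T] ptr=6 lookahead=+ remaining=[+ num ) + num / id $]
Step 14: reduce E->T. Stack=[( E] ptr=6 lookahead=+ remaining=[+ num ) + num / id $]
Step 15: shift +. Stack=[( E +] ptr=7 lookahead=num remaining=[num ) + num / id $]
Step 16: shift num. Stack=[( E + num] ptr=8 lookahead=) remaining=[) + num / id $]
Step 17: reduce F->num. Stack=[( E + F] ptr=8 lookahead=) remaining=[) + num / id $]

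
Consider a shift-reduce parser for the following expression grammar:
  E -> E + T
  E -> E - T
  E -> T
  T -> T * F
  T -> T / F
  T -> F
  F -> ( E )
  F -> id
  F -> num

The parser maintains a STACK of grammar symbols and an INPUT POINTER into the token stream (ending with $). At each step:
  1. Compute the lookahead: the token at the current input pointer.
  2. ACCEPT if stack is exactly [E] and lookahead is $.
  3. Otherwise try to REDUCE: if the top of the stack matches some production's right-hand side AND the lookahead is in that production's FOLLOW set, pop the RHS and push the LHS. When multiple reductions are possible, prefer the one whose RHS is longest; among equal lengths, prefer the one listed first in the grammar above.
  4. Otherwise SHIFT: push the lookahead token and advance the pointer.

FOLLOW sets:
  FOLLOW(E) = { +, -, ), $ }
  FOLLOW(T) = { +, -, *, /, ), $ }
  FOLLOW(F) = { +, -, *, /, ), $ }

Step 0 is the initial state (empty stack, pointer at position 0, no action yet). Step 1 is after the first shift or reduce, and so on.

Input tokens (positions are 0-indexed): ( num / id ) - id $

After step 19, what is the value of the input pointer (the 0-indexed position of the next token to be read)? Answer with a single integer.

Answer: 7

Derivation:
Step 1: shift (. Stack=[(] ptr=1 lookahead=num remaining=[num / id ) - id $]
Step 2: shift num. Stack=[( num] ptr=2 lookahead=/ remaining=[/ id ) - id $]
Step 3: reduce F->num. Stack=[( F] ptr=2 lookahead=/ remaining=[/ id ) - id $]
Step 4: reduce T->F. Stack=[( T] ptr=2 lookahead=/ remaining=[/ id ) - id $]
Step 5: shift /. Stack=[( T /] ptr=3 lookahead=id remaining=[id ) - id $]
Step 6: shift id. Stack=[( T / id] ptr=4 lookahead=) remaining=[) - id $]
Step 7: reduce F->id. Stack=[( T / F] ptr=4 lookahead=) remaining=[) - id $]
Step 8: reduce T->T / F. Stack=[( T] ptr=4 lookahead=) remaining=[) - id $]
Step 9: reduce E->T. Stack=[( E] ptr=4 lookahead=) remaining=[) - id $]
Step 10: shift ). Stack=[( E )] ptr=5 lookahead=- remaining=[- id $]
Step 11: reduce F->( E ). Stack=[F] ptr=5 lookahead=- remaining=[- id $]
Step 12: reduce T->F. Stack=[T] ptr=5 lookahead=- remaining=[- id $]
Step 13: reduce E->T. Stack=[E] ptr=5 lookahead=- remaining=[- id $]
Step 14: shift -. Stack=[E -] ptr=6 lookahead=id remaining=[id $]
Step 15: shift id. Stack=[E - id] ptr=7 lookahead=$ remaining=[$]
Step 16: reduce F->id. Stack=[E - F] ptr=7 lookahead=$ remaining=[$]
Step 17: reduce T->F. Stack=[E - T] ptr=7 lookahead=$ remaining=[$]
Step 18: reduce E->E - T. Stack=[E] ptr=7 lookahead=$ remaining=[$]
Step 19: accept. Stack=[E] ptr=7 lookahead=$ remaining=[$]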